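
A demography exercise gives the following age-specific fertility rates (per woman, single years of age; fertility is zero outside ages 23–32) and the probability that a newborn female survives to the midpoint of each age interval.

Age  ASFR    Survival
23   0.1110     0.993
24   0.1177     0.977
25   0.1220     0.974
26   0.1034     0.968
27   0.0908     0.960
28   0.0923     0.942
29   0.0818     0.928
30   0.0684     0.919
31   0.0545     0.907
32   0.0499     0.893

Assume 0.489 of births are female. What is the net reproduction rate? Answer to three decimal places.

0.416

Proportion female at birth = 0.489.
Each age group contributes 1 × ASFR × survival:
  23: 1 × 0.1110 × 0.993 = 0.11022
  24: 1 × 0.1177 × 0.977 = 0.11499
  25: 1 × 0.1220 × 0.974 = 0.11883
  26: 1 × 0.1034 × 0.968 = 0.10009
  27: 1 × 0.0908 × 0.960 = 0.08717
  28: 1 × 0.0923 × 0.942 = 0.08695
  29: 1 × 0.0818 × 0.928 = 0.07591
  30: 1 × 0.0684 × 0.919 = 0.06286
  31: 1 × 0.0545 × 0.907 = 0.04943
  32: 1 × 0.0499 × 0.893 = 0.04456
Sum = 0.85101
NRR = 0.489 × 0.85101 = 0.41614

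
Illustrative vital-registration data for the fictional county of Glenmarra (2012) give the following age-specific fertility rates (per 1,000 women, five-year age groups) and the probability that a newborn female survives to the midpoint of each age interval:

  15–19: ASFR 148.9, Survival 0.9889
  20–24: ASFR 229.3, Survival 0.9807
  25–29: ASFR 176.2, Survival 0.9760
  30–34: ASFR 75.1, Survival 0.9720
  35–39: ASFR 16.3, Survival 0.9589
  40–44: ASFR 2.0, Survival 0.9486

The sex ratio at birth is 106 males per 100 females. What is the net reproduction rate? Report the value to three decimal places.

Proportion female at birth = 100 / (100 + 106) = 0.48544.
Survival-weighted fertility by age (5·fₓ·Sₓ):
  15–19: 5 × 148.9/1000 × 0.9889 = 0.73624
  20–24: 5 × 229.3/1000 × 0.9807 = 1.12437
  25–29: 5 × 176.2/1000 × 0.9760 = 0.85986
  30–34: 5 × 75.1/1000 × 0.9720 = 0.36499
  35–39: 5 × 16.3/1000 × 0.9589 = 0.07815
  40–44: 5 × 2.0/1000 × 0.9486 = 0.00949
Sum = 3.17310
NRR = 0.48544 × 3.17310 = 1.54035

1.540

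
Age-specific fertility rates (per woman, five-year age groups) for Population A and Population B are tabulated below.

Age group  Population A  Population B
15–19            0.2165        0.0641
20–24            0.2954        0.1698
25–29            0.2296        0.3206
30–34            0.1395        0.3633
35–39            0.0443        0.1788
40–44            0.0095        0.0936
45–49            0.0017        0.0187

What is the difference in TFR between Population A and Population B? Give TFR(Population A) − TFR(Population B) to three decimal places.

Population A:
  Sum of ASFRs = 0.2165 + 0.2954 + 0.2296 + 0.1395 + 0.0443 + 0.0095 + 0.0017 = 0.9365
  TFR = 5 × 0.9365 = 4.6825
Population B:
  Sum of ASFRs = 0.0641 + 0.1698 + 0.3206 + 0.3633 + 0.1788 + 0.0936 + 0.0187 = 1.2089
  TFR = 5 × 1.2089 = 6.0445
Difference = 4.6825 − 6.0445 = -1.362

-1.362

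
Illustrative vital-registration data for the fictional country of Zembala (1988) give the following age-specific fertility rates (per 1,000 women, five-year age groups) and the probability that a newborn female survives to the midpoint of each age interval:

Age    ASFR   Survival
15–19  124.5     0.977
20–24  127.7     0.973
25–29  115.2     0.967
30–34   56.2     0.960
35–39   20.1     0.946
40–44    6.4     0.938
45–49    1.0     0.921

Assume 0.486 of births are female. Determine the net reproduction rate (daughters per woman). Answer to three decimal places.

1.062

Proportion female at birth = 0.486.
Survival-weighted fertility by age (5·fₓ·Sₓ):
  15–19: 5 × 124.5/1000 × 0.977 = 0.60818
  20–24: 5 × 127.7/1000 × 0.973 = 0.62126
  25–29: 5 × 115.2/1000 × 0.967 = 0.55699
  30–34: 5 × 56.2/1000 × 0.960 = 0.26976
  35–39: 5 × 20.1/1000 × 0.946 = 0.09507
  40–44: 5 × 6.4/1000 × 0.938 = 0.03002
  45–49: 5 × 1.0/1000 × 0.921 = 0.00461
Sum = 2.18589
NRR = 0.486 × 2.18589 = 1.06234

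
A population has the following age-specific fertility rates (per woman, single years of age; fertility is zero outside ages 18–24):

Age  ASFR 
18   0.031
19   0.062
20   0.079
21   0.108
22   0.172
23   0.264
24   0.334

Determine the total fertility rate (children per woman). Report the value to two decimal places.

1.05

Sum of ASFRs = 0.031 + 0.062 + 0.079 + 0.108 + 0.172 + 0.264 + 0.334 = 1.050
TFR = 1.05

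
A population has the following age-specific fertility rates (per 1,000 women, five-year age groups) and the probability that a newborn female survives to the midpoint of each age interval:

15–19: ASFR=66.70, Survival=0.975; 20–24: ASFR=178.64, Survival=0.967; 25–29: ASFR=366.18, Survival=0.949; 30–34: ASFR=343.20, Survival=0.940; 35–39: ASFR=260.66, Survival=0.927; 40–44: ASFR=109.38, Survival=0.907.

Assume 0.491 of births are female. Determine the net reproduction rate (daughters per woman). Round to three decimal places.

Proportion female at birth = 0.491.
Each age group contributes 5 × ASFR × survival:
  15–19: 5 × 66.70/1000 × 0.975 = 0.32516
  20–24: 5 × 178.64/1000 × 0.967 = 0.86372
  25–29: 5 × 366.18/1000 × 0.949 = 1.73752
  30–34: 5 × 343.20/1000 × 0.940 = 1.61304
  35–39: 5 × 260.66/1000 × 0.927 = 1.20816
  40–44: 5 × 109.38/1000 × 0.907 = 0.49604
Sum = 6.24364
NRR = 0.491 × 6.24364 = 3.06563
NRR > 1, so each generation more than replaces itself.

3.066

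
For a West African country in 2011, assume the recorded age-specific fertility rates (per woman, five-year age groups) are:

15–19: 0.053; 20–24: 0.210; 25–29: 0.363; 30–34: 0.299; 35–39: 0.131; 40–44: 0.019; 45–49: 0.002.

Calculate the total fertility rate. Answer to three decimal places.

5.385

Sum of ASFRs = 0.053 + 0.210 + 0.363 + 0.299 + 0.131 + 0.019 + 0.002 = 1.077
TFR = 5 × 1.077 = 5.385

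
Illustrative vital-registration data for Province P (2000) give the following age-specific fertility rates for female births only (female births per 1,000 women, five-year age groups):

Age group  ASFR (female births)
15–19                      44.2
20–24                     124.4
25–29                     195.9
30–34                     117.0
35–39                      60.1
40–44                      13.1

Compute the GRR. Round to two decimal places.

2.77

Sum of female ASFRs = 44.2 + 124.4 + 195.9 + 117.0 + 60.1 + 13.1 = 554.7
GRR = 5 × 554.7 / 1000 = 2.7735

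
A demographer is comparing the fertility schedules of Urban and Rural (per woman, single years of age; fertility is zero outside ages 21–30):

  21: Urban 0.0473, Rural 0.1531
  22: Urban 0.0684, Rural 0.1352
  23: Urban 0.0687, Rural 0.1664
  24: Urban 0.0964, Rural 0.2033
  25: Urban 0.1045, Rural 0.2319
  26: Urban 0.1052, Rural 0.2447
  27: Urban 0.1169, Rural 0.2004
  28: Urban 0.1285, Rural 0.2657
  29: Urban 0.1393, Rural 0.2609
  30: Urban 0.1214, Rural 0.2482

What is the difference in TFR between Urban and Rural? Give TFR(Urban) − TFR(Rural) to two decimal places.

-1.11

Urban:
  Sum of ASFRs = 0.0473 + 0.0684 + 0.0687 + 0.0964 + 0.1045 + 0.1052 + 0.1169 + 0.1285 + 0.1393 + 0.1214 = 0.9966
  TFR = 0.9966
Rural:
  Sum of ASFRs = 0.1531 + 0.1352 + 0.1664 + 0.2033 + 0.2319 + 0.2447 + 0.2004 + 0.2657 + 0.2609 + 0.2482 = 2.1098
  TFR = 2.1098
Difference = 0.9966 − 2.1098 = -1.1132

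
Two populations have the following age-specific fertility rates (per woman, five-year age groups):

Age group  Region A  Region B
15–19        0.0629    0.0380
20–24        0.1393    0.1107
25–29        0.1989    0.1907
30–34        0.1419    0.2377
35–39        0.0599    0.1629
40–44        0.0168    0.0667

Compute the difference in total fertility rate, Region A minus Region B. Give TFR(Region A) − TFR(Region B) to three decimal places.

Region A:
  Sum of ASFRs = 0.0629 + 0.1393 + 0.1989 + 0.1419 + 0.0599 + 0.0168 = 0.6197
  TFR = 5 × 0.6197 = 3.0985
Region B:
  Sum of ASFRs = 0.0380 + 0.1107 + 0.1907 + 0.2377 + 0.1629 + 0.0667 = 0.8067
  TFR = 5 × 0.8067 = 4.0335
Difference = 3.0985 − 4.0335 = -0.935

-0.935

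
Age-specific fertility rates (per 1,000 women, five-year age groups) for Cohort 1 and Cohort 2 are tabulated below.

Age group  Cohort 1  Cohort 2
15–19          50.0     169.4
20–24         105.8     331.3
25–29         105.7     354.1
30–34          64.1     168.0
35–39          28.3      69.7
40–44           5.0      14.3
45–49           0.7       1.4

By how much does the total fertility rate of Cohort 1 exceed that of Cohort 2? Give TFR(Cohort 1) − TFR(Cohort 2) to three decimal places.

Cohort 1:
  Sum of ASFRs = 50.0 + 105.8 + 105.7 + 64.1 + 28.3 + 5.0 + 0.7 = 359.6
  TFR = 5 × 359.6 / 1000 = 1.798
Cohort 2:
  Sum of ASFRs = 169.4 + 331.3 + 354.1 + 168.0 + 69.7 + 14.3 + 1.4 = 1108.2
  TFR = 5 × 1108.2 / 1000 = 5.541
Difference = 1.798 − 5.541 = -3.743

-3.743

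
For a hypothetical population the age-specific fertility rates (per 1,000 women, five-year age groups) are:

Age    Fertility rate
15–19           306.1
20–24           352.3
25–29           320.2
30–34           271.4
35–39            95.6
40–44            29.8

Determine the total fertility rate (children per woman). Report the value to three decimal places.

6.877

Sum of ASFRs = 306.1 + 352.3 + 320.2 + 271.4 + 95.6 + 29.8 = 1375.4
TFR = 5 × 1375.4 / 1000 = 6.877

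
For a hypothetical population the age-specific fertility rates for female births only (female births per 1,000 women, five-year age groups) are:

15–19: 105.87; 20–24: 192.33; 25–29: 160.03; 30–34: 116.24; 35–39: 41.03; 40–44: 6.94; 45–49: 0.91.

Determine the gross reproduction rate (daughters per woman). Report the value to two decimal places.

Sum of female ASFRs = 105.87 + 192.33 + 160.03 + 116.24 + 41.03 + 6.94 + 0.91 = 623.35
GRR = 5 × 623.35 / 1000 = 3.11675

3.12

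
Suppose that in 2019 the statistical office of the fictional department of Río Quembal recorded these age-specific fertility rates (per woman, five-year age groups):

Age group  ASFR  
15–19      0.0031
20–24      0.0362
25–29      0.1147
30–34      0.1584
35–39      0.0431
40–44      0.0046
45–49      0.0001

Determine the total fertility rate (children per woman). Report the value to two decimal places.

1.80

Sum of ASFRs = 0.0031 + 0.0362 + 0.1147 + 0.1584 + 0.0431 + 0.0046 + 0.0001 = 0.3602
TFR = 5 × 0.3602 = 1.801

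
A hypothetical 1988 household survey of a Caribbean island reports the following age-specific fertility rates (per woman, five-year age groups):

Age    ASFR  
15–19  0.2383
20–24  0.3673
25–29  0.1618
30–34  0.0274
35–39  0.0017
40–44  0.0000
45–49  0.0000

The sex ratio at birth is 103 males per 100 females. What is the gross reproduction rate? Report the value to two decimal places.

1.96

Proportion female at birth = 100 / (100 + 103) = 0.49261.
Sum of ASFRs = 0.2383 + 0.3673 + 0.1618 + 0.0274 + 0.0017 + 0.0000 + 0.0000 = 0.7965
TFR = 5 × 0.7965 = 3.9825
GRR = 0.49261 × 3.9825 = 1.96182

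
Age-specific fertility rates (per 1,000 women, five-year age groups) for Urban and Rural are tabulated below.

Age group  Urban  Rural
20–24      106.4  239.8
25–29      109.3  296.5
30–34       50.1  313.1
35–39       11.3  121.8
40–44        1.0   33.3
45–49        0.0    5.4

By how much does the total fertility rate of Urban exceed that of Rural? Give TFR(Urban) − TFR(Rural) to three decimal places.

-3.659

Urban:
  Sum of ASFRs = 106.4 + 109.3 + 50.1 + 11.3 + 1.0 + 0.0 = 278.1
  TFR = 5 × 278.1 / 1000 = 1.3905
Rural:
  Sum of ASFRs = 239.8 + 296.5 + 313.1 + 121.8 + 33.3 + 5.4 = 1009.9
  TFR = 5 × 1009.9 / 1000 = 5.0495
Difference = 1.3905 − 5.0495 = -3.659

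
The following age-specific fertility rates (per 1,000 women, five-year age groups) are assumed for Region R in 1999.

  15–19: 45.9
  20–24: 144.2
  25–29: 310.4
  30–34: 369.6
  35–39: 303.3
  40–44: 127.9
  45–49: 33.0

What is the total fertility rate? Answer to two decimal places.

6.67

Sum of ASFRs = 45.9 + 144.2 + 310.4 + 369.6 + 303.3 + 127.9 + 33.0 = 1334.3
TFR = 5 × 1334.3 / 1000 = 6.6715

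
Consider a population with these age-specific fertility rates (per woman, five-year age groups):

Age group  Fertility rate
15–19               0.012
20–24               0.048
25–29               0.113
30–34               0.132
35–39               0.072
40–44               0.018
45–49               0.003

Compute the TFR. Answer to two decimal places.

Sum of ASFRs = 0.012 + 0.048 + 0.113 + 0.132 + 0.072 + 0.018 + 0.003 = 0.398
TFR = 5 × 0.398 = 1.99

1.99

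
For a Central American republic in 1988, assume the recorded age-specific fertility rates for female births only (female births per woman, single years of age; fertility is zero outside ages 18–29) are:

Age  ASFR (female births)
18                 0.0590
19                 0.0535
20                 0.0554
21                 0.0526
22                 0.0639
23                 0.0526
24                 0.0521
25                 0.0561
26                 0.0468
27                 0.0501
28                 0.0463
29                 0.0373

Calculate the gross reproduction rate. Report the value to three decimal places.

0.626

Sum of female ASFRs = 0.0590 + 0.0535 + 0.0554 + 0.0526 + 0.0639 + 0.0526 + 0.0521 + 0.0561 + 0.0468 + 0.0501 + 0.0463 + 0.0373 = 0.6257
GRR = 0.6257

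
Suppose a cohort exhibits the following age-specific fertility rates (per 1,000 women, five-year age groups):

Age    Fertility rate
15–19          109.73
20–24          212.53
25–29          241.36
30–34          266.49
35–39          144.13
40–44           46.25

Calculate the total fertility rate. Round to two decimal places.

Sum of ASFRs = 109.73 + 212.53 + 241.36 + 266.49 + 144.13 + 46.25 = 1020.49
TFR = 5 × 1020.49 / 1000 = 5.10245

5.10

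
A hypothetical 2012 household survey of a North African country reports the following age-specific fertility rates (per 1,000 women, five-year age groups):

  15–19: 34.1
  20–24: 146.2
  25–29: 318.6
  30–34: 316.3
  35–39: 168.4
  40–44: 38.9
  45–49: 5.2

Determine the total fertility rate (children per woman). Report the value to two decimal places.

Sum of ASFRs = 34.1 + 146.2 + 318.6 + 316.3 + 168.4 + 38.9 + 5.2 = 1027.7
TFR = 5 × 1027.7 / 1000 = 5.1385

5.14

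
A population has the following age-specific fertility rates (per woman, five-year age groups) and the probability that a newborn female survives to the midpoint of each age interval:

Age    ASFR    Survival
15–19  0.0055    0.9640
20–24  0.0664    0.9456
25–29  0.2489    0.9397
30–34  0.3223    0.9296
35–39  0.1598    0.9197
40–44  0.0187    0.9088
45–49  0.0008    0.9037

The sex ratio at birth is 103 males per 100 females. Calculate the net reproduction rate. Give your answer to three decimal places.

Proportion female at birth = 100 / (100 + 103) = 0.49261.
Survival-weighted fertility by age (5·fₓ·Sₓ):
  15–19: 5 × 0.0055 × 0.9640 = 0.02651
  20–24: 5 × 0.0664 × 0.9456 = 0.31394
  25–29: 5 × 0.2489 × 0.9397 = 1.16946
  30–34: 5 × 0.3223 × 0.9296 = 1.49805
  35–39: 5 × 0.1598 × 0.9197 = 0.73484
  40–44: 5 × 0.0187 × 0.9088 = 0.08497
  45–49: 5 × 0.0008 × 0.9037 = 0.00361
Sum = 3.83138
NRR = 0.49261 × 3.83138 = 1.88738

1.887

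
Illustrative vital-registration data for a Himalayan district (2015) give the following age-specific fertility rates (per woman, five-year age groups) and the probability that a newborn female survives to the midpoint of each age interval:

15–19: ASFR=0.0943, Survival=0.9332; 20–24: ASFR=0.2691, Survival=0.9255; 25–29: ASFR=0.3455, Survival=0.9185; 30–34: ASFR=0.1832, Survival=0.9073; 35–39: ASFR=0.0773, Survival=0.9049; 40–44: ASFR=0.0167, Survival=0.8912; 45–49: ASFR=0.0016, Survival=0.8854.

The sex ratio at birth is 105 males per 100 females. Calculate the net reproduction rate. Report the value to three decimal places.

2.212

Proportion female at birth = 100 / (100 + 105) = 0.48780.
Weighting each age-specific rate by interval width and survival:
  15–19: 5 × 0.0943 × 0.9332 = 0.44000
  20–24: 5 × 0.2691 × 0.9255 = 1.24526
  25–29: 5 × 0.3455 × 0.9185 = 1.58671
  30–34: 5 × 0.1832 × 0.9073 = 0.83109
  35–39: 5 × 0.0773 × 0.9049 = 0.34974
  40–44: 5 × 0.0167 × 0.8912 = 0.07442
  45–49: 5 × 0.0016 × 0.8854 = 0.00708
Sum = 4.53430
NRR = 0.48780 × 4.53430 = 2.21183
NRR > 1, so each generation more than replaces itself.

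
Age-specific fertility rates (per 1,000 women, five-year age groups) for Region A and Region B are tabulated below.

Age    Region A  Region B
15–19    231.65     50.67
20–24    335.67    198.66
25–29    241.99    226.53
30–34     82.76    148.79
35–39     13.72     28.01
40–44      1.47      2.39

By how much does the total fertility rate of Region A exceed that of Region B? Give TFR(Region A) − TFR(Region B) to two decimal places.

1.26

Region A:
  Sum of ASFRs = 231.65 + 335.67 + 241.99 + 82.76 + 13.72 + 1.47 = 907.26
  TFR = 5 × 907.26 / 1000 = 4.5363
Region B:
  Sum of ASFRs = 50.67 + 198.66 + 226.53 + 148.79 + 28.01 + 2.39 = 655.05
  TFR = 5 × 655.05 / 1000 = 3.27525
Difference = 4.5363 − 3.27525 = 1.26105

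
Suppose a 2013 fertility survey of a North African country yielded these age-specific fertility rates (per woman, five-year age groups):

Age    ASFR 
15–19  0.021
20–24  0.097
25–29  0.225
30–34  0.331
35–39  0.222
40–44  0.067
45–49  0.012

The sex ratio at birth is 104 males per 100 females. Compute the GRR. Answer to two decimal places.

Proportion female at birth = 100 / (100 + 104) = 0.49020.
Sum of ASFRs = 0.021 + 0.097 + 0.225 + 0.331 + 0.222 + 0.067 + 0.012 = 0.975
TFR = 5 × 0.975 = 4.875
GRR = 0.49020 × 4.875 = 2.38973

2.39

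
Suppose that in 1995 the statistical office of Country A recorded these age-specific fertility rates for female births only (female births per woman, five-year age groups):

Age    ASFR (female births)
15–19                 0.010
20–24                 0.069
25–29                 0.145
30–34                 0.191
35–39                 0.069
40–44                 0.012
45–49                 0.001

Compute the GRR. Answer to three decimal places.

2.485

Sum of female ASFRs = 0.010 + 0.069 + 0.145 + 0.191 + 0.069 + 0.012 + 0.001 = 0.497
GRR = 5 × 0.497 = 2.485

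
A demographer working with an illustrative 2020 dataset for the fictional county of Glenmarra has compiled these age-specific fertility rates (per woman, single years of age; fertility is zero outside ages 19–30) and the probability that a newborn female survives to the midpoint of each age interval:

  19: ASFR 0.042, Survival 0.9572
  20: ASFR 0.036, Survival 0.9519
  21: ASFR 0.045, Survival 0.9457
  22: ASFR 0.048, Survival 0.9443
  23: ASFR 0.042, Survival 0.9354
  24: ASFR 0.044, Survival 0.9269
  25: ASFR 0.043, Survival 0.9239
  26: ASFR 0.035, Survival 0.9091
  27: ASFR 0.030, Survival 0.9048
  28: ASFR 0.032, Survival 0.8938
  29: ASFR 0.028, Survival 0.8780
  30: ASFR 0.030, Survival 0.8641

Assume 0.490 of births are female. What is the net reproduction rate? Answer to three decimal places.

Proportion female at birth = 0.490.
Weighting each age-specific rate by interval width and survival:
  19: 1 × 0.042 × 0.9572 = 0.04020
  20: 1 × 0.036 × 0.9519 = 0.03427
  21: 1 × 0.045 × 0.9457 = 0.04256
  22: 1 × 0.048 × 0.9443 = 0.04533
  23: 1 × 0.042 × 0.9354 = 0.03929
  24: 1 × 0.044 × 0.9269 = 0.04078
  25: 1 × 0.043 × 0.9239 = 0.03973
  26: 1 × 0.035 × 0.9091 = 0.03182
  27: 1 × 0.030 × 0.9048 = 0.02714
  28: 1 × 0.032 × 0.8938 = 0.02860
  29: 1 × 0.028 × 0.8780 = 0.02458
  30: 1 × 0.030 × 0.8641 = 0.02592
Sum = 0.42022
NRR = 0.490 × 0.42022 = 0.20591
With NRR below 1 the population is below replacement fertility.

0.206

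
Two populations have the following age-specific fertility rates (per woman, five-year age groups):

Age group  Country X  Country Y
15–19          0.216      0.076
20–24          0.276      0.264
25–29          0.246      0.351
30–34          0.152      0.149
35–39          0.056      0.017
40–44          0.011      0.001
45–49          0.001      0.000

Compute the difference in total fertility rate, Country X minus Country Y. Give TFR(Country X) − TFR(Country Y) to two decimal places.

0.50

Country X:
  Sum of ASFRs = 0.216 + 0.276 + 0.246 + 0.152 + 0.056 + 0.011 + 0.001 = 0.958
  TFR = 5 × 0.958 = 4.79
Country Y:
  Sum of ASFRs = 0.076 + 0.264 + 0.351 + 0.149 + 0.017 + 0.001 + 0.000 = 0.858
  TFR = 5 × 0.858 = 4.29
Difference = 4.79 − 4.29 = 0.5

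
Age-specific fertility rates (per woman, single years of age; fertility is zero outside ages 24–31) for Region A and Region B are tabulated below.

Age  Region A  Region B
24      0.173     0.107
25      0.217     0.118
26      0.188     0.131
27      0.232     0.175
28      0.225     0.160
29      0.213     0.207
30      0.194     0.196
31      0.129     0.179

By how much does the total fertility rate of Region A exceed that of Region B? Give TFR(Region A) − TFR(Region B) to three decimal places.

0.298

Region A:
  Sum of ASFRs = 0.173 + 0.217 + 0.188 + 0.232 + 0.225 + 0.213 + 0.194 + 0.129 = 1.571
  TFR = 1.571
Region B:
  Sum of ASFRs = 0.107 + 0.118 + 0.131 + 0.175 + 0.160 + 0.207 + 0.196 + 0.179 = 1.273
  TFR = 1.273
Difference = 1.571 − 1.273 = 0.298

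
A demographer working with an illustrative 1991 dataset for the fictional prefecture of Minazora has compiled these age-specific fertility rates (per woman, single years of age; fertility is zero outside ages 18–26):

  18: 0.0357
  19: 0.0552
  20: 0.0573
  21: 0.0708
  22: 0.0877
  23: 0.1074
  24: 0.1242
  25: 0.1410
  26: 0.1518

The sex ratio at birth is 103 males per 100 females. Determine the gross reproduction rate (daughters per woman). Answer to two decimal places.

Proportion female at birth = 100 / (100 + 103) = 0.49261.
Sum of ASFRs = 0.0357 + 0.0552 + 0.0573 + 0.0708 + 0.0877 + 0.1074 + 0.1242 + 0.1410 + 0.1518 = 0.8311
TFR = 0.8311
GRR = 0.49261 × 0.8311 = 0.40941

0.41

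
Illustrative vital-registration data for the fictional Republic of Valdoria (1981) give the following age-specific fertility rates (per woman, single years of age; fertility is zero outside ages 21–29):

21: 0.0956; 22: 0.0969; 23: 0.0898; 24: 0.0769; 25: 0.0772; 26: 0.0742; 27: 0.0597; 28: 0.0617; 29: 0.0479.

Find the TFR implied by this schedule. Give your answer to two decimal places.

0.68

Sum of ASFRs = 0.0956 + 0.0969 + 0.0898 + 0.0769 + 0.0772 + 0.0742 + 0.0597 + 0.0617 + 0.0479 = 0.6799
TFR = 0.6799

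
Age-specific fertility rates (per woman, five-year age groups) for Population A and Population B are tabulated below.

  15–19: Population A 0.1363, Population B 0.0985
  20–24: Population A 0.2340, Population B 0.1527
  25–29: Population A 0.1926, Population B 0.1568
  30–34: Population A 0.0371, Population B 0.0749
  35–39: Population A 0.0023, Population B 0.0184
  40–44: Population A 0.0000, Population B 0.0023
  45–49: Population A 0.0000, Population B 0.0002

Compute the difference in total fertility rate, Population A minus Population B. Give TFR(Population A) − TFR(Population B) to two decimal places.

0.49

Population A:
  Sum of ASFRs = 0.1363 + 0.2340 + 0.1926 + 0.0371 + 0.0023 + 0.0000 + 0.0000 = 0.6023
  TFR = 5 × 0.6023 = 3.0115
Population B:
  Sum of ASFRs = 0.0985 + 0.1527 + 0.1568 + 0.0749 + 0.0184 + 0.0023 + 0.0002 = 0.5038
  TFR = 5 × 0.5038 = 2.519
Difference = 3.0115 − 2.519 = 0.4925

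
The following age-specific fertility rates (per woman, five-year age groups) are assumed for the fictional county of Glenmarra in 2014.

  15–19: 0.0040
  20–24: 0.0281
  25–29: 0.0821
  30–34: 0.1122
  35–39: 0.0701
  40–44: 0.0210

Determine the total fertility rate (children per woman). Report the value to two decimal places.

Sum of ASFRs = 0.0040 + 0.0281 + 0.0821 + 0.1122 + 0.0701 + 0.0210 = 0.3175
TFR = 5 × 0.3175 = 1.5875

1.59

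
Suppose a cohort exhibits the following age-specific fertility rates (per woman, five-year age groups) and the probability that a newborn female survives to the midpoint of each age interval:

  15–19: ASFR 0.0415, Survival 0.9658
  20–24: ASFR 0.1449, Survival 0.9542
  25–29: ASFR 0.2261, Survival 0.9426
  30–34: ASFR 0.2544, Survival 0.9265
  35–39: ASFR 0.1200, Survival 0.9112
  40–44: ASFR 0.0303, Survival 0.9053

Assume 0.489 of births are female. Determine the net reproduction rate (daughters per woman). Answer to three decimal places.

1.868

Proportion female at birth = 0.489.
Survival-weighted fertility by age (5·fₓ·Sₓ):
  15–19: 5 × 0.0415 × 0.9658 = 0.20040
  20–24: 5 × 0.1449 × 0.9542 = 0.69132
  25–29: 5 × 0.2261 × 0.9426 = 1.06561
  30–34: 5 × 0.2544 × 0.9265 = 1.17851
  35–39: 5 × 0.1200 × 0.9112 = 0.54672
  40–44: 5 × 0.0303 × 0.9053 = 0.13715
Sum = 3.81971
NRR = 0.489 × 3.81971 = 1.86784
NRR > 1, so each generation more than replaces itself.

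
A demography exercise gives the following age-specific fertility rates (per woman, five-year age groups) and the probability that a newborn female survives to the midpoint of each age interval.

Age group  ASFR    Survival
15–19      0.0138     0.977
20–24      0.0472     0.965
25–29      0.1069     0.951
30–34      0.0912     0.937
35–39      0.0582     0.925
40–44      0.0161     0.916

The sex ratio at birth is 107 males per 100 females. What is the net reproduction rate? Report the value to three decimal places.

0.760

Proportion female at birth = 100 / (100 + 107) = 0.48309.
Per-age-group product (5 × ASFR × survival probability):
  15–19: 5 × 0.0138 × 0.977 = 0.06741
  20–24: 5 × 0.0472 × 0.965 = 0.22774
  25–29: 5 × 0.1069 × 0.951 = 0.50831
  30–34: 5 × 0.0912 × 0.937 = 0.42727
  35–39: 5 × 0.0582 × 0.925 = 0.26918
  40–44: 5 × 0.0161 × 0.916 = 0.07374
Sum = 1.57365
NRR = 0.48309 × 1.57365 = 0.76021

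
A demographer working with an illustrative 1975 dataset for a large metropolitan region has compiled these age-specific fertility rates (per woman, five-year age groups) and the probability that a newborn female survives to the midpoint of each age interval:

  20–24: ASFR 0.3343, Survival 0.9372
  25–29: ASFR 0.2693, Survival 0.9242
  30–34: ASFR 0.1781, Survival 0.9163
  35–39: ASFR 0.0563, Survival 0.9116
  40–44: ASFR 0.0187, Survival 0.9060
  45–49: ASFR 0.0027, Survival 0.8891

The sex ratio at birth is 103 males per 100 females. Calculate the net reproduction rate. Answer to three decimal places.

1.961

Proportion female at birth = 100 / (100 + 103) = 0.49261.
Per-age-group product (5 × ASFR × survival probability):
  20–24: 5 × 0.3343 × 0.9372 = 1.56653
  25–29: 5 × 0.2693 × 0.9242 = 1.24444
  30–34: 5 × 0.1781 × 0.9163 = 0.81597
  35–39: 5 × 0.0563 × 0.9116 = 0.25662
  40–44: 5 × 0.0187 × 0.9060 = 0.08471
  45–49: 5 × 0.0027 × 0.8891 = 0.01200
Sum = 3.98027
NRR = 0.49261 × 3.98027 = 1.96072
NRR > 1, so each generation more than replaces itself.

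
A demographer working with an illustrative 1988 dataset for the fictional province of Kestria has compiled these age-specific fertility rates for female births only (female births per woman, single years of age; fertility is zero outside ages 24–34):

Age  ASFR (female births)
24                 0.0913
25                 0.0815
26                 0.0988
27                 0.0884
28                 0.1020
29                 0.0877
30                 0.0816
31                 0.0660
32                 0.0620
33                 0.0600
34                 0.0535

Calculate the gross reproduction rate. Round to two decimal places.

Sum of female ASFRs = 0.0913 + 0.0815 + 0.0988 + 0.0884 + 0.1020 + 0.0877 + 0.0816 + 0.0660 + 0.0620 + 0.0600 + 0.0535 = 0.8728
GRR = 0.8728

0.87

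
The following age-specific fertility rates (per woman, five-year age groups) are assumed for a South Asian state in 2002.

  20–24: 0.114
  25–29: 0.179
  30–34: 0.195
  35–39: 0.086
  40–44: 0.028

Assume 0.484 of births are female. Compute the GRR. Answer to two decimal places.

Proportion female at birth = 0.484.
Sum of ASFRs = 0.114 + 0.179 + 0.195 + 0.086 + 0.028 = 0.602
TFR = 5 × 0.602 = 3.01
GRR = 0.484 × 3.01 = 1.45684

1.46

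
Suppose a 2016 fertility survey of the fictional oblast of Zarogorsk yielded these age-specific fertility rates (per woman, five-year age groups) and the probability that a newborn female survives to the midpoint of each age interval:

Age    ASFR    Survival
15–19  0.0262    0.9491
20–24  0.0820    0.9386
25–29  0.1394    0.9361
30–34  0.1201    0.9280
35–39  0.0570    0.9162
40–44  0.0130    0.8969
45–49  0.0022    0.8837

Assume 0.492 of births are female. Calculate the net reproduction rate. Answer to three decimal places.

1.008

Proportion female at birth = 0.492.
Per-age-group product (5 × ASFR × survival probability):
  15–19: 5 × 0.0262 × 0.9491 = 0.12433
  20–24: 5 × 0.0820 × 0.9386 = 0.38483
  25–29: 5 × 0.1394 × 0.9361 = 0.65246
  30–34: 5 × 0.1201 × 0.9280 = 0.55726
  35–39: 5 × 0.0570 × 0.9162 = 0.26112
  40–44: 5 × 0.0130 × 0.8969 = 0.05830
  45–49: 5 × 0.0022 × 0.8837 = 0.00972
Sum = 2.04802
NRR = 0.492 × 2.04802 = 1.00763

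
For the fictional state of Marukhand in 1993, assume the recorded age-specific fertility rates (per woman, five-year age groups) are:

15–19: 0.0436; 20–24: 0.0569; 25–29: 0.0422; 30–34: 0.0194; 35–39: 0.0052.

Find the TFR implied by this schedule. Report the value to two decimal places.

Sum of ASFRs = 0.0436 + 0.0569 + 0.0422 + 0.0194 + 0.0052 = 0.1673
TFR = 5 × 0.1673 = 0.8365

0.84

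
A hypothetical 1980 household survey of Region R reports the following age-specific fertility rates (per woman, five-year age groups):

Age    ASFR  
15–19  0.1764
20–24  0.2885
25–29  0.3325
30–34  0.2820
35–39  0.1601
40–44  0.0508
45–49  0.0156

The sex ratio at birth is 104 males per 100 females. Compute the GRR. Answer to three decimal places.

Proportion female at birth = 100 / (100 + 104) = 0.49020.
Sum of ASFRs = 0.1764 + 0.2885 + 0.3325 + 0.2820 + 0.1601 + 0.0508 + 0.0156 = 1.3059
TFR = 5 × 1.3059 = 6.5295
GRR = 0.49020 × 6.5295 = 3.20076

3.201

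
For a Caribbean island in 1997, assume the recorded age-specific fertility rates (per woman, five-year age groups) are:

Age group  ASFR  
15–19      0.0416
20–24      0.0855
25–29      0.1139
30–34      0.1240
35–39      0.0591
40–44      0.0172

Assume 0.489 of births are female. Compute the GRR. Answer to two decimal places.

Proportion female at birth = 0.489.
Sum of ASFRs = 0.0416 + 0.0855 + 0.1139 + 0.1240 + 0.0591 + 0.0172 = 0.4413
TFR = 5 × 0.4413 = 2.2065
GRR = 0.489 × 2.2065 = 1.07898

1.08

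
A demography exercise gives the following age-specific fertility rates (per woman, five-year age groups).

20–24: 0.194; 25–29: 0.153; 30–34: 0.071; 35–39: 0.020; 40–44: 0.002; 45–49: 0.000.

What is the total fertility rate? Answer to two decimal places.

Sum of ASFRs = 0.194 + 0.153 + 0.071 + 0.020 + 0.002 + 0.000 = 0.440
TFR = 5 × 0.440 = 2.2

2.20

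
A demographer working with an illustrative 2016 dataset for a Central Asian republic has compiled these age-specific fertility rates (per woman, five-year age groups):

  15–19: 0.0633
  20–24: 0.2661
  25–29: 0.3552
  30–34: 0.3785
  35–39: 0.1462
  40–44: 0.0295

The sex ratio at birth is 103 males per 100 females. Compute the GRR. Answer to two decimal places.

3.05

Proportion female at birth = 100 / (100 + 103) = 0.49261.
Sum of ASFRs = 0.0633 + 0.2661 + 0.3552 + 0.3785 + 0.1462 + 0.0295 = 1.2388
TFR = 5 × 1.2388 = 6.194
GRR = 0.49261 × 6.194 = 3.05123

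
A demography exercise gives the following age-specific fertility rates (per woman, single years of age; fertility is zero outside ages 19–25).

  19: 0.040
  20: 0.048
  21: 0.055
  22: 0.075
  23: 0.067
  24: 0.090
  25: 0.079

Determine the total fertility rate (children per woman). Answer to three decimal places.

Sum of ASFRs = 0.040 + 0.048 + 0.055 + 0.075 + 0.067 + 0.090 + 0.079 = 0.454
TFR = 0.454

0.454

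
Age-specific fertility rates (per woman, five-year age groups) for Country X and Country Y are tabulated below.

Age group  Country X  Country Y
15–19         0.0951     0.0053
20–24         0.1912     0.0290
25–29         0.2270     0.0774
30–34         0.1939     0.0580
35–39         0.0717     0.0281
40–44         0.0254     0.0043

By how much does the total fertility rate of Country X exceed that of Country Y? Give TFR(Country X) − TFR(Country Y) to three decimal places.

3.011

Country X:
  Sum of ASFRs = 0.0951 + 0.1912 + 0.2270 + 0.1939 + 0.0717 + 0.0254 = 0.8043
  TFR = 5 × 0.8043 = 4.0215
Country Y:
  Sum of ASFRs = 0.0053 + 0.0290 + 0.0774 + 0.0580 + 0.0281 + 0.0043 = 0.2021
  TFR = 5 × 0.2021 = 1.0105
Difference = 4.0215 − 1.0105 = 3.011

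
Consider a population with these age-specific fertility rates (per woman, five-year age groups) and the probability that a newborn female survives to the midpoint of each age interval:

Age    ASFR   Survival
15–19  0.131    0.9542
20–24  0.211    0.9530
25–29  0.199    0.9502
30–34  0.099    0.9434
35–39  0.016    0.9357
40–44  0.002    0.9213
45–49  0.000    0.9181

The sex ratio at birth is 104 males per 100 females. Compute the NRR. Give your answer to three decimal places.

1.533

Proportion female at birth = 100 / (100 + 104) = 0.49020.
Weighting each age-specific rate by interval width and survival:
  15–19: 5 × 0.131 × 0.9542 = 0.62500
  20–24: 5 × 0.211 × 0.9530 = 1.00542
  25–29: 5 × 0.199 × 0.9502 = 0.94545
  30–34: 5 × 0.099 × 0.9434 = 0.46698
  35–39: 5 × 0.016 × 0.9357 = 0.07486
  40–44: 5 × 0.002 × 0.9213 = 0.00921
  45–49: 5 × 0.000 × 0.9181 = 0.00000
Sum = 3.12692
NRR = 0.49020 × 3.12692 = 1.53282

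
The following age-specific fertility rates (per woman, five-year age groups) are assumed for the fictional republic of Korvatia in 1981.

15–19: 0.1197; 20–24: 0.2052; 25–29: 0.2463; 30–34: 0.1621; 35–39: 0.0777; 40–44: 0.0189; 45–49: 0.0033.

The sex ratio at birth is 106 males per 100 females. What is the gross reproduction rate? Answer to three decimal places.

Proportion female at birth = 100 / (100 + 106) = 0.48544.
Sum of ASFRs = 0.1197 + 0.2052 + 0.2463 + 0.1621 + 0.0777 + 0.0189 + 0.0033 = 0.8332
TFR = 5 × 0.8332 = 4.166
GRR = 0.48544 × 4.166 = 2.02234

2.022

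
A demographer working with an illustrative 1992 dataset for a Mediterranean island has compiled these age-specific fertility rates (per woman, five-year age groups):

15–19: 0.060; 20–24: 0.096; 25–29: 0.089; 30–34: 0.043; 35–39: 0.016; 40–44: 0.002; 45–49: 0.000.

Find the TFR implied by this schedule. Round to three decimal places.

1.530

Sum of ASFRs = 0.060 + 0.096 + 0.089 + 0.043 + 0.016 + 0.002 + 0.000 = 0.306
TFR = 5 × 0.306 = 1.53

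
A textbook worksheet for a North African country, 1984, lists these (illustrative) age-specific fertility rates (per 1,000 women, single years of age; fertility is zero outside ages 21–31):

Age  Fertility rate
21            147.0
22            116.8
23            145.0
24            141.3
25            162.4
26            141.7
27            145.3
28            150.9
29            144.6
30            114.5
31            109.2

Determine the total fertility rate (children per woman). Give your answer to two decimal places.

Sum of ASFRs = 147.0 + 116.8 + 145.0 + 141.3 + 162.4 + 141.7 + 145.3 + 150.9 + 144.6 + 114.5 + 109.2 = 1518.7
TFR = 1518.7 / 1000 = 1.5187

1.52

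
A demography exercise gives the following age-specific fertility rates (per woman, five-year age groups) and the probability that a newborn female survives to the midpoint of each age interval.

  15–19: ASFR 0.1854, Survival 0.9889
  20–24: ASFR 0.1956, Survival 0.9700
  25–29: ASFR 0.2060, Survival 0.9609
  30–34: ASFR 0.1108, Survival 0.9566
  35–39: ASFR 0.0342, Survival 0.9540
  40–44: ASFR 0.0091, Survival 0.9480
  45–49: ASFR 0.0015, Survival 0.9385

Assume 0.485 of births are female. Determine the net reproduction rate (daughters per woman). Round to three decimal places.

Proportion female at birth = 0.485.
Per-age-group product (5 × ASFR × survival probability):
  15–19: 5 × 0.1854 × 0.9889 = 0.91671
  20–24: 5 × 0.1956 × 0.9700 = 0.94866
  25–29: 5 × 0.2060 × 0.9609 = 0.98973
  30–34: 5 × 0.1108 × 0.9566 = 0.52996
  35–39: 5 × 0.0342 × 0.9540 = 0.16313
  40–44: 5 × 0.0091 × 0.9480 = 0.04313
  45–49: 5 × 0.0015 × 0.9385 = 0.00704
Sum = 3.59836
NRR = 0.485 × 3.59836 = 1.74520

1.745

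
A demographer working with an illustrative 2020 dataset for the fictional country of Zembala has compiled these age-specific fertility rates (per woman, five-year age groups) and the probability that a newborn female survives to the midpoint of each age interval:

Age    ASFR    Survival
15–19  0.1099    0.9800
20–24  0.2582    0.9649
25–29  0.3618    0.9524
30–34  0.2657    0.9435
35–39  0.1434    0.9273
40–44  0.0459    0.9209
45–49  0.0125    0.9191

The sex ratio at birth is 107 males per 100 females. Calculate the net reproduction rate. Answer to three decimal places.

Proportion female at birth = 100 / (100 + 107) = 0.48309.
Per-age-group product (5 × ASFR × survival probability):
  15–19: 5 × 0.1099 × 0.9800 = 0.53851
  20–24: 5 × 0.2582 × 0.9649 = 1.24569
  25–29: 5 × 0.3618 × 0.9524 = 1.72289
  30–34: 5 × 0.2657 × 0.9435 = 1.25344
  35–39: 5 × 0.1434 × 0.9273 = 0.66487
  40–44: 5 × 0.0459 × 0.9209 = 0.21135
  45–49: 5 × 0.0125 × 0.9191 = 0.05744
Sum = 5.69419
NRR = 0.48309 × 5.69419 = 2.75081

2.751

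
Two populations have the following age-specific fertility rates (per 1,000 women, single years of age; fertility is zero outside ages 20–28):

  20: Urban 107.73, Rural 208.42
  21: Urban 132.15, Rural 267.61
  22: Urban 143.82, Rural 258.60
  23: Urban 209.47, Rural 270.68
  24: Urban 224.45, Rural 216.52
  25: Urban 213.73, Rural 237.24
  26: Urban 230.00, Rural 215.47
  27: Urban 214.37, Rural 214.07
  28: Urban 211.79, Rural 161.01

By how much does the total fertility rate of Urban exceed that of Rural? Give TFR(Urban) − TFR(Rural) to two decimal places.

-0.36

Urban:
  Sum of ASFRs = 107.73 + 132.15 + 143.82 + 209.47 + 224.45 + 213.73 + 230.00 + 214.37 + 211.79 = 1687.51
  TFR = 1687.51 / 1000 = 1.68751
Rural:
  Sum of ASFRs = 208.42 + 267.61 + 258.60 + 270.68 + 216.52 + 237.24 + 215.47 + 214.07 + 161.01 = 2049.62
  TFR = 2049.62 / 1000 = 2.04962
Difference = 1.68751 − 2.04962 = -0.36211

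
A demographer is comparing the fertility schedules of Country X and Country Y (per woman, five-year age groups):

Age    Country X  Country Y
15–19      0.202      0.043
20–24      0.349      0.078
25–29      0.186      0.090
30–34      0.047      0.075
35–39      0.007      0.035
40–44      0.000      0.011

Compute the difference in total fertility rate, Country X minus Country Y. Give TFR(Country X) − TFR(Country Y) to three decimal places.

2.295

Country X:
  Sum of ASFRs = 0.202 + 0.349 + 0.186 + 0.047 + 0.007 + 0.000 = 0.791
  TFR = 5 × 0.791 = 3.955
Country Y:
  Sum of ASFRs = 0.043 + 0.078 + 0.090 + 0.075 + 0.035 + 0.011 = 0.332
  TFR = 5 × 0.332 = 1.66
Difference = 3.955 − 1.66 = 2.295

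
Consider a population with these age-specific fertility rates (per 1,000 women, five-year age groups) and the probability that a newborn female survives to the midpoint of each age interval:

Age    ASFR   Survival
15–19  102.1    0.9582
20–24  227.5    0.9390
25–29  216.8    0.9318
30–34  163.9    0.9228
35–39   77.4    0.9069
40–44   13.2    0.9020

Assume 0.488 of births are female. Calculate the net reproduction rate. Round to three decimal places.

Proportion female at birth = 0.488.
Survival-weighted fertility by age (5·fₓ·Sₓ):
  15–19: 5 × 102.1/1000 × 0.9582 = 0.48916
  20–24: 5 × 227.5/1000 × 0.9390 = 1.06811
  25–29: 5 × 216.8/1000 × 0.9318 = 1.01007
  30–34: 5 × 163.9/1000 × 0.9228 = 0.75623
  35–39: 5 × 77.4/1000 × 0.9069 = 0.35097
  40–44: 5 × 13.2/1000 × 0.9020 = 0.05953
Sum = 3.73407
NRR = 0.488 × 3.73407 = 1.82223

1.822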